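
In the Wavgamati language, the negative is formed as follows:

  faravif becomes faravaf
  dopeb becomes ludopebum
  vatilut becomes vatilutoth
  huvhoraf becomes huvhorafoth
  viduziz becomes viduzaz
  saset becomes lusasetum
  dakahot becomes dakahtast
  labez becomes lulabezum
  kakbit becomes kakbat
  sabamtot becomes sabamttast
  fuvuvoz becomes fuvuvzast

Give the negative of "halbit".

halbat

kakbit and saset both end in -t yet inflect differently (kakbat, lusasetum), so the final letter is not what conditions the rule; the last vowel is.
"halbit" has last vowel 'i'. The stems whose last vowel is 'i' (kakbit → kakbat, faravif → faravaf, viduziz → viduzaz) change the last vowel to 'a'.
So halbit → halbat.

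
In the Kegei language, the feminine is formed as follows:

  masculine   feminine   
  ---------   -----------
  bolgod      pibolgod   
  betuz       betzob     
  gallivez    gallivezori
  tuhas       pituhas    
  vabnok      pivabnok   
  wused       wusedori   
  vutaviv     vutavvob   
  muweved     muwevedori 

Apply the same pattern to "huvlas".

pihuvlas

"huvlas" has last vowel 'a'. The one such stem in the data (tuhas → pituhas) adds the prefix pi-, so the same rule applies.
So huvlas → pihuvlas.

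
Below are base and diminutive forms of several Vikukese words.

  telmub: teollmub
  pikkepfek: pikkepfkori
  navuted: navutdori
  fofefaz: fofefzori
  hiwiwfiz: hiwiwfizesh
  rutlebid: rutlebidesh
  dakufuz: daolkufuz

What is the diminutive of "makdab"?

makdbori

"makdab" has last vowel 'a'. The one such stem in the data (fofefaz → fofefzori) deletes the last vowel and adds -ori (as do navuted, pikkepfek), so the same rule applies.
The other patterns: stems whose last vowel is 'i' add -esh; stems whose last vowel is 'u' insert -ol- after the first vowel.
So makdab → makdbori.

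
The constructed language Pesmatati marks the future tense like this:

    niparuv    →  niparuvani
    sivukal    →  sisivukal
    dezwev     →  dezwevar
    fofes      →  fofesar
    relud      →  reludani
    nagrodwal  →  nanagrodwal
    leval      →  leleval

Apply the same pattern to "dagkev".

dagkevar

dezwev and niparuv both end in -v yet inflect differently (dezwevar, niparuvani), so the final letter is not what conditions the rule; the last vowel is.
"dagkev" has last vowel 'e'. The stems whose last vowel is 'e' (dezwev → dezwevar, fofes → fofesar) add -ar.
So dagkev → dagkevar.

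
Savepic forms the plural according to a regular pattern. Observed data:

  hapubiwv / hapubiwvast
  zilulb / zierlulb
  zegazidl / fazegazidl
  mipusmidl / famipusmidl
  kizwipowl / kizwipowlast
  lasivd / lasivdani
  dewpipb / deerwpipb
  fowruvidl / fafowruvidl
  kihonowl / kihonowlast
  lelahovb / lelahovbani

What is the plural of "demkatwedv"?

fademkatwedv

"demkatwedv" has second-to-last letter 'd'. The stems whose second-to-last letter is 'd' (fowruvidl → fafowruvidl, zegazidl → fazegazidl, mipusmidl → famipusmidl) add the prefix fa-.
The other patterns: stems whose second-to-last letter is 'w' add -ast; stems whose second-to-last letter is 'v' add -ani; stems whose second-to-last letter is 'l' or 'p' insert -er- after the first vowel.
So demkatwedv → fademkatwedv.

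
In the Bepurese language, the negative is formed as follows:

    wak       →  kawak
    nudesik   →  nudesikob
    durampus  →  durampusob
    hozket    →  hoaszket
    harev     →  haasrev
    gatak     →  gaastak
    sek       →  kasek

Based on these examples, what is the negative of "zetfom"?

wak and gatak both end in -k yet inflect differently (kawak, gaastak), so the final letter is not what conditions the rule; the number of vowels is.
"zetfom" has 2 vowels. The stems with 2 vowels (gatak → gaastak, harev → haasrev, hozket → hoaszket) insert -as- after the first vowel.
The other patterns: stems with 1 vowel add the prefix ka-; stems with 3 vowels add -ob.
So zetfom → zeastfom.

zeastfom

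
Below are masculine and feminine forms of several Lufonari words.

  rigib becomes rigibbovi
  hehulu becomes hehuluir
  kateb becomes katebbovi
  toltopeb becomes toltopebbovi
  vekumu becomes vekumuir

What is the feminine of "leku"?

hehulu and toltopeb both have 3 vowels yet inflect differently (hehuluir, toltopebbovi), so the number of vowels is not what conditions the rule; the final letter is.
"leku" ends in -u. The stems ending in -u (hehulu → hehuluir, vekumu → vekumuir) add -ir.
The other pattern: stems ending in -b double the final consonant and add -ovi.
So leku → lekuir.

lekuir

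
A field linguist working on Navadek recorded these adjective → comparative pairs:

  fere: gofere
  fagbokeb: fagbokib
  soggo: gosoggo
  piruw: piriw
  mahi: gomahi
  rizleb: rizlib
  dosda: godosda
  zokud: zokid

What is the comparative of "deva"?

godeva

rizleb and fere both have last vowel 'e' yet inflect differently (rizlib, gofere), so the last vowel is not what conditions the rule; whether the stem ends in a vowel or a consonant is.
"deva" ends in a vowel. The stems ending in a vowel (fere → gofere, soggo → gosoggo, dosda → godosda) add the prefix go-.
So deva → godeva.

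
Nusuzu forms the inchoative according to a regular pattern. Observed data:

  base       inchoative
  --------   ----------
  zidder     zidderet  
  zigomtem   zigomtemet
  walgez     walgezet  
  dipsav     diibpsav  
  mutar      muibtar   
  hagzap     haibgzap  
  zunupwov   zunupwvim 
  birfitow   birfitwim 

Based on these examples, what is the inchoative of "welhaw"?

weiblhaw

zidder and mutar both end in -r yet inflect differently (zidderet, muibtar), so the final letter is not what conditions the rule; the last vowel is.
"welhaw" has last vowel 'a'. The stems whose last vowel is 'a' (dipsav → diibpsav, mutar → muibtar, hagzap → haibgzap) insert -ib- after the first vowel.
So welhaw → weiblhaw.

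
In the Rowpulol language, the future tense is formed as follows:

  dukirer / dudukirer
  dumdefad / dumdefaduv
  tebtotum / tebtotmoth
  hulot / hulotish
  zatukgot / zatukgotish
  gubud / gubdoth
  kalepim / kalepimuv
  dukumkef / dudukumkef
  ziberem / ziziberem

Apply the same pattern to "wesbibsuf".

wesbibsfoth

"wesbibsuf" has last vowel 'u'. The stems whose last vowel is 'u' (tebtotum → tebtotmoth, gubud → gubdoth) delete the last vowel and add -oth.
The other patterns: stems whose last vowel is 'o' add -ish; stems whose last vowel is 'e' repeat the first consonant+vowel as a prefix; stems whose last vowel is 'a' or 'i' add -uv.
So wesbibsuf → wesbibsfoth.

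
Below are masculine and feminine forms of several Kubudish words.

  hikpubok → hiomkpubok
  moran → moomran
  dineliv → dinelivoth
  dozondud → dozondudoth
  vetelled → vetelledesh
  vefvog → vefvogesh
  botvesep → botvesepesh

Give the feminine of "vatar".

dozondud and vetelled both end in -d yet inflect differently (dozondudoth, vetelledesh), so the final letter is not what conditions the rule; the first letter is.
"vatar" begins with v-. The stems beginning with v- (vetelled → vetelledesh, vefvog → vefvogesh) add -esh.
The other patterns: stems beginning with h- or m- insert -om- after the first vowel; stems beginning with d- add -oth.
So vatar → vataresh.

vataresh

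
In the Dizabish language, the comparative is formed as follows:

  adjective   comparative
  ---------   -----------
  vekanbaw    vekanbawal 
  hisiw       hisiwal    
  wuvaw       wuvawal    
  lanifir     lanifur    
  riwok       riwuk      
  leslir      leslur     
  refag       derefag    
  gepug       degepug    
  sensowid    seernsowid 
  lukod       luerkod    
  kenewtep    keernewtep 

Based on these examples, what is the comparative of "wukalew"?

hisiw and lanifir both have last vowel 'i' yet inflect differently (hisiwal, lanifur), so the last vowel is not what conditions the rule; the final letter is.
"wukalew" ends in -w. The stems ending in -w (vekanbaw → vekanbawal, hisiw → hisiwal, wuvaw → wuvawal) add -al.
So wukalew → wukalewal.

wukalewal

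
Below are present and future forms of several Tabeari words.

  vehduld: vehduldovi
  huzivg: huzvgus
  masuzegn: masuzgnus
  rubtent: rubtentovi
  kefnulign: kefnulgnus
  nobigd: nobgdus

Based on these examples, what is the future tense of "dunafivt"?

"dunafivt" has second-to-last letter 'v'. The one such stem in the data (huzivg → huzvgus) deletes the last vowel and adds -us (as do masuzegn, nobigd), so the same rule applies.
The other pattern: stems whose second-to-last letter is 'l' or 'n' add -ovi.
So dunafivt → dunafvtus.

dunafvtus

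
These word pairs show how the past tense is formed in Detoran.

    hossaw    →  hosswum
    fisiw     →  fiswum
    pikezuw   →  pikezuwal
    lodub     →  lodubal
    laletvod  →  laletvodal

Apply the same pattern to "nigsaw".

"nigsaw" has last vowel 'a'. The one such stem in the data (hossaw → hosswum) deletes the last vowel and adds -um (as does fisiw), so the same rule applies.
The other pattern: stems whose last vowel is 'o' or 'u' add -al.
So nigsaw → nigswum.

nigswum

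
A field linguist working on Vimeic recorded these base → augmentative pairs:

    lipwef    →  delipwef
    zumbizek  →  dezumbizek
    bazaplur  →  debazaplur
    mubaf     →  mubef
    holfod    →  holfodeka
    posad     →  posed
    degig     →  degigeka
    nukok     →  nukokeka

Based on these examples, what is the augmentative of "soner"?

desoner

mubaf and lipwef both end in -f yet inflect differently (mubef, delipwef), so the final letter is not what conditions the rule; the last vowel is.
"soner" has last vowel 'e'. The stems whose last vowel is 'e' (lipwef → delipwef, zumbizek → dezumbizek) add the prefix de-.
The other patterns: stems whose last vowel is 'a' change the last vowel to 'e'; stems whose last vowel is 'i' or 'o' add -eka.
So soner → desoner.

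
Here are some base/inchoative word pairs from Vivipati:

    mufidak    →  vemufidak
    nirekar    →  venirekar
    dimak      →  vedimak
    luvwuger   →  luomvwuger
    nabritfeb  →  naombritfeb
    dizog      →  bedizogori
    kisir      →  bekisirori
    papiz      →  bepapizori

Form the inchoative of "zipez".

nirekar and luvwuger both end in -r yet inflect differently (venirekar, luomvwuger), so the final letter is not what conditions the rule; the last vowel is.
"zipez" has last vowel 'e'. The stems whose last vowel is 'e' (luvwuger → luomvwuger, nabritfeb → naombritfeb) insert -om- after the first vowel.
The other patterns: stems whose last vowel is 'a' add the prefix ve-; stems whose last vowel is 'i' or 'o' add be- … -ori around the stem.
So zipez → ziompez.

ziompez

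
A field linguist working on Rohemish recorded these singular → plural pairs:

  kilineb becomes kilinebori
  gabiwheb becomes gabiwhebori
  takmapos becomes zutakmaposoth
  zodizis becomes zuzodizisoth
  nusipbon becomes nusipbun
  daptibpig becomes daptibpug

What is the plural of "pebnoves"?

"pebnoves" ends in -s. The stems ending in -s (takmapos → zutakmaposoth, zodizis → zuzodizisoth) add zu- … -oth around the stem.
The other patterns: stems ending in -b add -ori; stems ending in -g or -n change the last vowel to 'u'.
So pebnoves → zupebnovesoth.

zupebnovesoth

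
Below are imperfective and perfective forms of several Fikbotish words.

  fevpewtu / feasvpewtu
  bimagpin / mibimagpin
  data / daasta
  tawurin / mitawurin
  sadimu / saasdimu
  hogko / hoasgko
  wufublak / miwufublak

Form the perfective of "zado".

zaasdo

"zado" ends in a vowel. The stems ending in a vowel (data → daasta, hogko → hoasgko, fevpewtu → feasvpewtu) insert -as- after the first vowel.
The other pattern: stems ending in a consonant add the prefix mi-.
So zado → zaasdo.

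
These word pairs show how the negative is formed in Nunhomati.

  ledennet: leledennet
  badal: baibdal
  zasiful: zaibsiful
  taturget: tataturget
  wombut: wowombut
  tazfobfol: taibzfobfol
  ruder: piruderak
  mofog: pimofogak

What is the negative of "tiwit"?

titiwit

"tiwit" ends in -t. The stems ending in -t (wombut → wowombut, ledennet → leledennet, taturget → tataturget) repeat the first consonant+vowel as a prefix.
The other patterns: stems ending in -l insert -ib- after the first vowel; stems ending in -g or -r add pi- … -ak around the stem.
So tiwit → titiwit.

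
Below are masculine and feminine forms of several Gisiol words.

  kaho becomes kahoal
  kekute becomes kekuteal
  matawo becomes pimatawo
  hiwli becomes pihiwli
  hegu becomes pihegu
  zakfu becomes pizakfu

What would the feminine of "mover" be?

pimover

kaho and matawo both end in -o yet inflect differently (kahoal, pimatawo), so the final letter is not what conditions the rule; the first letter is.
"mover" begins with m-. The one such stem in the data (matawo → pimatawo) adds the prefix pi-, so the same rule applies.
The other pattern: stems beginning with k- add -al.
So mover → pimover.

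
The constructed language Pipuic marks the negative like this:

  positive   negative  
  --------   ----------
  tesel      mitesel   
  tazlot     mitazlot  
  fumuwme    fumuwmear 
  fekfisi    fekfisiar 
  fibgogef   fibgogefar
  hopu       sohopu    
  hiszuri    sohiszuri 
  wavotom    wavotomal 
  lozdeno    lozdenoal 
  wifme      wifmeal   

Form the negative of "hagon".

sohagon

fekfisi and hiszuri both end in -i yet inflect differently (fekfisiar, sohiszuri), so the final letter is not what conditions the rule; the first letter is.
"hagon" begins with h-. The stems beginning with h- (hopu → sohopu, hiszuri → sohiszuri) add the prefix so-.
So hagon → sohagon.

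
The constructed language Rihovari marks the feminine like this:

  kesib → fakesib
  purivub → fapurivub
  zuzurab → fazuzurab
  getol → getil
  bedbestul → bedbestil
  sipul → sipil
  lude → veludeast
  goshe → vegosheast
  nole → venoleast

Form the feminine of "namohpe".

venamohpeast

purivub and bedbestul both have last vowel 'u' yet inflect differently (fapurivub, bedbestil), so the last vowel is not what conditions the rule; the final letter is.
"namohpe" ends in -e. The stems ending in -e (lude → veludeast, goshe → vegosheast, nole → venoleast) add ve- … -ast around the stem.
So namohpe → venamohpeast.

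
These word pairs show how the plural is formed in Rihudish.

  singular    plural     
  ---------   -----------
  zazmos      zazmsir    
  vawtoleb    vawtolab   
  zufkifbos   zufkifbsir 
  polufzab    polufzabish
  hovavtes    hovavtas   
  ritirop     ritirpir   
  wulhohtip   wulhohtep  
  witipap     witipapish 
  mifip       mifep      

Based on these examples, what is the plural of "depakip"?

wulhohtip and witipap both end in -p yet inflect differently (wulhohtep, witipapish), so the final letter is not what conditions the rule; the last vowel is.
"depakip" has last vowel 'i'. The stems whose last vowel is 'i' (wulhohtip → wulhohtep, mifip → mifep) change the last vowel to 'e'.
So depakip → depakep.

depakep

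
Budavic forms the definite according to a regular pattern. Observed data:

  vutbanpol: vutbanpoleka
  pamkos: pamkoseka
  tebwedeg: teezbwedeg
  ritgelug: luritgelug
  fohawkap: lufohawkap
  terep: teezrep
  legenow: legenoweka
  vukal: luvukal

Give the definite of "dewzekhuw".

"dewzekhuw" has last vowel 'u'. The one such stem in the data (ritgelug → luritgelug) adds the prefix lu-, so the same rule applies.
The other patterns: stems whose last vowel is 'o' add -eka; stems whose last vowel is 'e' insert -ez- after the first vowel.
So dewzekhuw → ludewzekhuw.

ludewzekhuw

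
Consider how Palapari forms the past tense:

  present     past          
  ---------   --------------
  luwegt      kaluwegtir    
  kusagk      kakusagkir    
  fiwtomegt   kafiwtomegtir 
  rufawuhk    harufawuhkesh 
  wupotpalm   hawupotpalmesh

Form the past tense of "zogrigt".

"zogrigt" has second-to-last letter 'g'. The stems whose second-to-last letter is 'g' (luwegt → kaluwegtir, kusagk → kakusagkir, fiwtomegt → kafiwtomegtir) add ka- … -ir around the stem.
The other pattern: stems whose second-to-last letter is 'h' or 'l' add ha- … -esh around the stem.
So zogrigt → kazogrigtir.

kazogrigtir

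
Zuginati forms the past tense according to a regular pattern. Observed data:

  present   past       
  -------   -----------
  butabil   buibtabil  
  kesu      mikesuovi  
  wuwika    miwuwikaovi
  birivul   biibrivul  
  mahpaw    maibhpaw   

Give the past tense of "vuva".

birivul and kesu both have last vowel 'u' yet inflect differently (biibrivul, mikesuovi), so the last vowel is not what conditions the rule; whether the stem ends in a vowel or a consonant is.
"vuva" ends in a vowel. The stems ending in a vowel (kesu → mikesuovi, wuwika → miwuwikaovi) add mi- … -ovi around the stem.
The other pattern: stems ending in a consonant insert -ib- after the first vowel.
So vuva → mivuvaovi.

mivuvaovi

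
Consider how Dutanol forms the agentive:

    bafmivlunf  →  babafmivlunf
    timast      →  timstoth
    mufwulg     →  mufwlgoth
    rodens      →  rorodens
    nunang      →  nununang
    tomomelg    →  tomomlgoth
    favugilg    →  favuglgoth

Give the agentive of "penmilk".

"penmilk" has second-to-last letter 'l'. The stems whose second-to-last letter is 'l' (mufwulg → mufwlgoth, tomomelg → tomomlgoth, favugilg → favuglgoth) delete the last vowel and add -oth.
So penmilk → penmlkoth.

penmlkoth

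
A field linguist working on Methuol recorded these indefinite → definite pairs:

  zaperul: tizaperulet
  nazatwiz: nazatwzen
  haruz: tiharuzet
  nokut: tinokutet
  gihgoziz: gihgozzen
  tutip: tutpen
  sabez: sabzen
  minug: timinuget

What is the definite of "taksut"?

haruz and gihgoziz both end in -z yet inflect differently (tiharuzet, gihgozzen), so the final letter is not what conditions the rule; the last vowel is.
"taksut" has last vowel 'u'. The stems whose last vowel is 'u' (zaperul → tizaperulet, haruz → tiharuzet, minug → timinuget) add ti- … -et around the stem.
The other pattern: stems whose last vowel is 'e' or 'i' delete the last vowel and add -en.
So taksut → titaksutet.

titaksutet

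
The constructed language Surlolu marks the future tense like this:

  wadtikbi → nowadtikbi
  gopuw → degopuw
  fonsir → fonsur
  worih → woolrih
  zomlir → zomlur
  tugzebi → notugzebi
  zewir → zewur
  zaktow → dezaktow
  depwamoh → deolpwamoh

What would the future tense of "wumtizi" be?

nowumtizi

wadtikbi and zomlir both have last vowel 'i' yet inflect differently (nowadtikbi, zomlur), so the last vowel is not what conditions the rule; the final letter is.
"wumtizi" ends in -i. The stems ending in -i (wadtikbi → nowadtikbi, tugzebi → notugzebi) add the prefix no-.
The other patterns: stems ending in -w add the prefix de-; stems ending in -r change the last vowel to 'u'; stems ending in -h insert -ol- after the first vowel.
So wumtizi → nowumtizi.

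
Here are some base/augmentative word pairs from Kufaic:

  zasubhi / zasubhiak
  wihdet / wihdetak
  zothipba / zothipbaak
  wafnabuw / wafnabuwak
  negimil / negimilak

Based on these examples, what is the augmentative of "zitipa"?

zitipaak

Every pair shown (zasubhi → zasubhiak, wihdet → wihdetak, zothipba → zothipbaak, …) follows the same rule: add -ak.
So zitipa → zitipaak.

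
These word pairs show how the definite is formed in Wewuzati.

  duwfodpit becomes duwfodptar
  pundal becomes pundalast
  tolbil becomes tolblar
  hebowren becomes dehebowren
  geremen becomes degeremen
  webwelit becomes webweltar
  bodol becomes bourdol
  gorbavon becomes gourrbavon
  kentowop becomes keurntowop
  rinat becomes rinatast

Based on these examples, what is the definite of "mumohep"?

"mumohep" has last vowel 'e'. The stems whose last vowel is 'e' (hebowren → dehebowren, geremen → degeremen) add the prefix de-.
The other patterns: stems whose last vowel is 'a' add -ast; stems whose last vowel is 'i' delete the last vowel and add -ar; stems whose last vowel is 'o' insert -ur- after the first vowel.
So mumohep → demumohep.

demumohep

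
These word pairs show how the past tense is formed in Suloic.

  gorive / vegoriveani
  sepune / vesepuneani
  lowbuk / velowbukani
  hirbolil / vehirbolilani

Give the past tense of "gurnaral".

vegurnaralani

Every pair shown (gorive → vegoriveani, sepune → vesepuneani, lowbuk → velowbukani, …) follows the same rule: add ve- … -ani around the stem.
So gurnaral → vegurnaralani.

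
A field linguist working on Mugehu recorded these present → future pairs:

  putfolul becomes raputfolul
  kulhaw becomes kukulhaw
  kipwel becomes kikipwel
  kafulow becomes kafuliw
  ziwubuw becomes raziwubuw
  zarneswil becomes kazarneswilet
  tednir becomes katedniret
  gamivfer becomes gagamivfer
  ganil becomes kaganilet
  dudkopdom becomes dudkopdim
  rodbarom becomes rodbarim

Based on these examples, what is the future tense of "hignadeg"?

hihignadeg

ziwubuw and kafulow both end in -w yet inflect differently (raziwubuw, kafuliw), so the final letter is not what conditions the rule; the last vowel is.
"hignadeg" has last vowel 'e'. The stems whose last vowel is 'e' (kipwel → kikipwel, gamivfer → gagamivfer) repeat the first consonant+vowel as a prefix.
The other patterns: stems whose last vowel is 'u' add the prefix ra-; stems whose last vowel is 'o' change the last vowel to 'i'; stems whose last vowel is 'i' add ka- … -et around the stem.
So hignadeg → hihignadeg.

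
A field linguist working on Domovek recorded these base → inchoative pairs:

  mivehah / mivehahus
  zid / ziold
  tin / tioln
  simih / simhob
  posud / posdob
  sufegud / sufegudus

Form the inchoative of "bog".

boolg

"bog" has 1 vowel. The stems with 1 vowel (zid → ziold, tin → tioln) insert -ol- after the first vowel.
The other patterns: stems with 2 vowels delete the last vowel and add -ob; stems with 3 vowels add -us.
So bog → boolg.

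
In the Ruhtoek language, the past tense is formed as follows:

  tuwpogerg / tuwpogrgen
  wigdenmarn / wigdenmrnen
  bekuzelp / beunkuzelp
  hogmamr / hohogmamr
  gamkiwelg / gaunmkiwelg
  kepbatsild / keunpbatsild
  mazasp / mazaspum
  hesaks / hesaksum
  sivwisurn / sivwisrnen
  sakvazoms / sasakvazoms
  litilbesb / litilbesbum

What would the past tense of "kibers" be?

kibrsen

tuwpogerg and gamkiwelg both end in -g yet inflect differently (tuwpogrgen, gaunmkiwelg), so the final letter is not what conditions the rule; the second-to-last letter is.
"kibers" has second-to-last letter 'r'. The stems whose second-to-last letter is 'r' (tuwpogerg → tuwpogrgen, sivwisurn → sivwisrnen, wigdenmarn → wigdenmrnen) delete the last vowel and add -en.
The other patterns: stems whose second-to-last letter is 'm' repeat the first consonant+vowel as a prefix; stems whose second-to-last letter is 'l' insert -un- after the first vowel; stems whose second-to-last letter is 'k' or 's' add -um.
So kibers → kibrsen.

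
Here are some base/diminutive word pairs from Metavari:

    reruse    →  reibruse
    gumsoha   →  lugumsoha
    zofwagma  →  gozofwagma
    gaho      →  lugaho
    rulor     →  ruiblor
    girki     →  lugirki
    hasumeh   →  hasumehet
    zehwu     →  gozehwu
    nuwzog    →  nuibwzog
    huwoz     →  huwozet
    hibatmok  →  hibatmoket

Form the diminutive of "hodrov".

hodrovet

gumsoha and zofwagma both end in -a yet inflect differently (lugumsoha, gozofwagma), so the final letter is not what conditions the rule; the first letter is.
"hodrov" begins with h-. The stems beginning with h- (huwoz → huwozet, hibatmok → hibatmoket, hasumeh → hasumehet) add -et.
The other patterns: stems beginning with n- or r- insert -ib- after the first vowel; stems beginning with g- add the prefix lu-; stems beginning with z- add the prefix go-.
So hodrov → hodrovet.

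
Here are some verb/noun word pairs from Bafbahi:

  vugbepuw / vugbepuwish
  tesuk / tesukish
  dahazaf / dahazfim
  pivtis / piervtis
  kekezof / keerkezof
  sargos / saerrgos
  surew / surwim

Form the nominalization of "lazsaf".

"lazsaf" has last vowel 'a'. The one such stem in the data (dahazaf → dahazfim) deletes the last vowel and adds -im (as does surew), so the same rule applies.
So lazsaf → lazsfim.

lazsfim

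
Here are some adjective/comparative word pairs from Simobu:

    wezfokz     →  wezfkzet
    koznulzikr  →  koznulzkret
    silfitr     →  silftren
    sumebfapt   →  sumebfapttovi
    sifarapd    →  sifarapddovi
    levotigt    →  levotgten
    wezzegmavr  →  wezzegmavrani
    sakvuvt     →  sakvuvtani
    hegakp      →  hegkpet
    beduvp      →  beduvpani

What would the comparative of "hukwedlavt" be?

hukwedlavtani

"hukwedlavt" has second-to-last letter 'v'. The stems whose second-to-last letter is 'v' (beduvp → beduvpani, sakvuvt → sakvuvtani, wezzegmavr → wezzegmavrani) add -ani.
The other patterns: stems whose second-to-last letter is 'k' delete the last vowel and add -et; stems whose second-to-last letter is 'p' double the final consonant and add -ovi; stems whose second-to-last letter is 'g' or 't' delete the last vowel and add -en.
So hukwedlavt → hukwedlavtani.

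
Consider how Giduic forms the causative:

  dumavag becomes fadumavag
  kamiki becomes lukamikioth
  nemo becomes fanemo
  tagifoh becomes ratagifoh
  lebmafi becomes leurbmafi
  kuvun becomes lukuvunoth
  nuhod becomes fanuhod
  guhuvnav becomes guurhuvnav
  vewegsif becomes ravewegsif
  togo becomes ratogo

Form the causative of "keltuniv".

kamiki and lebmafi both end in -i yet inflect differently (lukamikioth, leurbmafi), so the final letter is not what conditions the rule; the first letter is.
"keltuniv" begins with k-. The stems beginning with k- (kamiki → lukamikioth, kuvun → lukuvunoth) add lu- … -oth around the stem.
So keltuniv → lukeltunivoth.

lukeltunivoth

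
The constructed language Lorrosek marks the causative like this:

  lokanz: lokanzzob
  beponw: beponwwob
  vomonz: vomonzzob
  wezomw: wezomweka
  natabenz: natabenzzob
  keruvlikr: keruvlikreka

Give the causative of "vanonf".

vanonffob

beponw and wezomw both end in -w yet inflect differently (beponwwob, wezomweka), so the final letter is not what conditions the rule; the second-to-last letter is.
"vanonf" has second-to-last letter 'n'. The stems whose second-to-last letter is 'n' (beponw → beponwwob, vomonz → vomonzzob, natabenz → natabenzzob) double the final consonant and add -ob.
The other pattern: stems whose second-to-last letter is 'k' or 'm' add -eka.
So vanonf → vanonffob.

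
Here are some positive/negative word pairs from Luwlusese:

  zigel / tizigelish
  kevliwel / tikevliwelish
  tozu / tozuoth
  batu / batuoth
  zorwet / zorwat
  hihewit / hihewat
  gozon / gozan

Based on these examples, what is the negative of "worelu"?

woreluoth

"worelu" ends in -u. The stems ending in -u (tozu → tozuoth, batu → batuoth) add -oth.
So worelu → woreluoth.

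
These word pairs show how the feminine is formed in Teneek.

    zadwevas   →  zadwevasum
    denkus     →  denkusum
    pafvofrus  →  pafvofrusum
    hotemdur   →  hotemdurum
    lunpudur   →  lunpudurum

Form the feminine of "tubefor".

Every pair shown (zadwevas → zadwevasum, denkus → denkusum, pafvofrus → pafvofrusum, …) follows the same rule: add -um.
So tubefor → tubeforum.

tubeforum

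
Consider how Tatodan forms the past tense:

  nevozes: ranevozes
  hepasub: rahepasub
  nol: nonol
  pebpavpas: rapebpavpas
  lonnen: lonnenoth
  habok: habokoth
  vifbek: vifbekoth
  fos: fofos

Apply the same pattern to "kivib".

fos and nevozes both end in -s yet inflect differently (fofos, ranevozes), so the final letter is not what conditions the rule; the number of vowels is.
"kivib" has 2 vowels. The stems with 2 vowels (vifbek → vifbekoth, lonnen → lonnenoth, habok → habokoth) add -oth.
The other patterns: stems with 1 vowel repeat the first consonant+vowel as a prefix; stems with 3 vowels add the prefix ra-.
So kivib → kiviboth.

kiviboth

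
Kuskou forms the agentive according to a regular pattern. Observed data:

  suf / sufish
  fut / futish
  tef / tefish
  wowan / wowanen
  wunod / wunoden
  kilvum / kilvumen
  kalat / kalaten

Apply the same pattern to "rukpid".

fut and kalat both end in -t yet inflect differently (futish, kalaten), so the final letter is not what conditions the rule; the number of vowels is.
"rukpid" has 2 vowels. The stems with 2 vowels (wowan → wowanen, wunod → wunoden, kilvum → kilvumen) add -en.
The other pattern: stems with 1 vowel add -ish.
So rukpid → rukpiden.

rukpiden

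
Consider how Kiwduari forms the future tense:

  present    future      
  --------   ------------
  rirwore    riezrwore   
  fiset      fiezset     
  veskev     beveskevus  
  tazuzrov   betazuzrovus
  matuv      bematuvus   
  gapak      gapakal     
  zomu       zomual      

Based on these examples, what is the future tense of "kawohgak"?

kawohgakal

rirwore and veskev both have last vowel 'e' yet inflect differently (riezrwore, beveskevus), so the last vowel is not what conditions the rule; the final letter is.
"kawohgak" ends in -k. The one such stem in the data (gapak → gapakal) adds -al, so the same rule applies.
The other patterns: stems ending in -e or -t insert -ez- after the first vowel; stems ending in -v add be- … -us around the stem.
So kawohgak → kawohgakal.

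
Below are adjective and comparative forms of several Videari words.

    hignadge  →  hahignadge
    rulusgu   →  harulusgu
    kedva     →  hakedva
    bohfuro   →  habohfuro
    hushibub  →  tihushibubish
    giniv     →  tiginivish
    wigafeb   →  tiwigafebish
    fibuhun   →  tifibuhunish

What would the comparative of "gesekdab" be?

rulusgu and hushibub both have last vowel 'u' yet inflect differently (harulusgu, tihushibubish), so the last vowel is not what conditions the rule; whether the stem ends in a vowel or a consonant is.
"gesekdab" ends in a consonant. The stems ending in a consonant (hushibub → tihushibubish, giniv → tiginivish, wigafeb → tiwigafebish) add ti- … -ish around the stem.
The other pattern: stems ending in a vowel add the prefix ha-.
So gesekdab → tigesekdabish.

tigesekdabish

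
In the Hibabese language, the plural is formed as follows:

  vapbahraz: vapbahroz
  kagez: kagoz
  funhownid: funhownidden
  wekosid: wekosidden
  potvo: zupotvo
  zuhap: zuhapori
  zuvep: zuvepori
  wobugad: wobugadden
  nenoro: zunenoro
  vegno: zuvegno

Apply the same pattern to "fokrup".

fokrupori

"fokrup" ends in -p. The stems ending in -p (zuvep → zuvepori, zuhap → zuhapori) add -ori.
So fokrup → fokrupori.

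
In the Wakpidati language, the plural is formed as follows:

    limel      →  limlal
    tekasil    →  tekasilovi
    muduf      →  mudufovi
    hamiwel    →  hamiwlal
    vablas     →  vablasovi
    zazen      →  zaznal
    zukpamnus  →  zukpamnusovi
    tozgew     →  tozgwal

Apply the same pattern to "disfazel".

disfazlal

hamiwel and tekasil both end in -l yet inflect differently (hamiwlal, tekasilovi), so the final letter is not what conditions the rule; the last vowel is.
"disfazel" has last vowel 'e'. The stems whose last vowel is 'e' (hamiwel → hamiwlal, tozgew → tozgwal, limel → limlal) delete the last vowel and add -al.
The other pattern: stems whose last vowel is 'a', 'i' or 'u' add -ovi.
So disfazel → disfazlal.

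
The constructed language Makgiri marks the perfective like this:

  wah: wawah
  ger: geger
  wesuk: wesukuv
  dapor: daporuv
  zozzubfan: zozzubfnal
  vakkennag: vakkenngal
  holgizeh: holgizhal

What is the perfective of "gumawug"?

"gumawug" has 3 vowels. The stems with 3 vowels (zozzubfan → zozzubfnal, vakkennag → vakkenngal, holgizeh → holgizhal) delete the last vowel and add -al.
The other patterns: stems with 1 vowel repeat the first consonant+vowel as a prefix; stems with 2 vowels add -uv.
So gumawug → gumawgal.

gumawgal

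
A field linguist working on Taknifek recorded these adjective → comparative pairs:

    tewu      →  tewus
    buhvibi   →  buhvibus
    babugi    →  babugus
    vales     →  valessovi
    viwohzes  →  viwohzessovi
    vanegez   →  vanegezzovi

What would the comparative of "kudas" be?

kudassovi

tewu and vales both have 2 vowels yet inflect differently (tewus, valessovi), so the number of vowels is not what conditions the rule; whether the stem ends in a vowel or a consonant is.
"kudas" ends in a consonant. The stems ending in a consonant (vales → valessovi, viwohzes → viwohzessovi, vanegez → vanegezzovi) double the final consonant and add -ovi.
The other pattern: stems ending in a vowel drop the final letter and add -us.
So kudas → kudassovi.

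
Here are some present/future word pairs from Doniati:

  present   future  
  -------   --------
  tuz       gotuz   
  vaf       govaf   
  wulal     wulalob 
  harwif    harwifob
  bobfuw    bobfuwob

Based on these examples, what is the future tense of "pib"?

vaf and harwif both end in -f yet inflect differently (govaf, harwifob), so the final letter is not what conditions the rule; the number of vowels is.
"pib" has 1 vowel. The stems with 1 vowel (tuz → gotuz, vaf → govaf) add the prefix go-.
The other pattern: stems with 2 vowels add -ob.
So pib → gopib.

gopib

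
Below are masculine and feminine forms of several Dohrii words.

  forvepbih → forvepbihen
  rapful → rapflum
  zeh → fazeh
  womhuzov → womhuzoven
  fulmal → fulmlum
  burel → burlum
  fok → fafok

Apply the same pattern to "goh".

zeh and forvepbih both end in -h yet inflect differently (fazeh, forvepbihen), so the final letter is not what conditions the rule; the number of vowels is.
"goh" has 1 vowel. The stems with 1 vowel (zeh → fazeh, fok → fafok) add the prefix fa-.
So goh → fagoh.

fagoh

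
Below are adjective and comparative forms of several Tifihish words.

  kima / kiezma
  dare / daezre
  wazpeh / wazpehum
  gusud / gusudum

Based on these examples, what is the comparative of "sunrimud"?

sunrimudum

dare and wazpeh both have last vowel 'e' yet inflect differently (daezre, wazpehum), so the last vowel is not what conditions the rule; whether the stem ends in a vowel or a consonant is.
"sunrimud" ends in a consonant. The stems ending in a consonant (gusud → gusudum, wazpeh → wazpehum) add -um.
So sunrimud → sunrimudum.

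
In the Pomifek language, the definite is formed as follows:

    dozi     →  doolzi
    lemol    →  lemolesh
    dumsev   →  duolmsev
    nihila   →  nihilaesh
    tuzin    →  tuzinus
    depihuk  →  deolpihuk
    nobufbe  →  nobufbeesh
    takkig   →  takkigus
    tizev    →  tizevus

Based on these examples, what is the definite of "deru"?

deolru

dumsev and tizev both end in -v yet inflect differently (duolmsev, tizevus), so the final letter is not what conditions the rule; the first letter is.
"deru" begins with d-. The stems beginning with d- (dozi → doolzi, dumsev → duolmsev, depihuk → deolpihuk) insert -ol- after the first vowel.
The other patterns: stems beginning with t- add -us; stems beginning with l- or n- add -esh.
So deru → deolru.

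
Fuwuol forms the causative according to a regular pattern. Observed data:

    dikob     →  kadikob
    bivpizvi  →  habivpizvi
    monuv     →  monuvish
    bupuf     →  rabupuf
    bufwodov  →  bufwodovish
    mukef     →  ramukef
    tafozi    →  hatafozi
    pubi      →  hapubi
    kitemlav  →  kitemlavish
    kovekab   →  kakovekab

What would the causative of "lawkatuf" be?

bupuf and monuv both have last vowel 'u' yet inflect differently (rabupuf, monuvish), so the last vowel is not what conditions the rule; the final letter is.
"lawkatuf" ends in -f. The stems ending in -f (mukef → ramukef, bupuf → rabupuf) add the prefix ra-.
So lawkatuf → ralawkatuf.

ralawkatuf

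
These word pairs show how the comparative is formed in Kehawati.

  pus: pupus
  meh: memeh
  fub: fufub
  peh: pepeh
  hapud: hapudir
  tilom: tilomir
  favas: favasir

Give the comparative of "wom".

"wom" has 1 vowel. The stems with 1 vowel (pus → pupus, meh → memeh, fub → fufub) repeat the first consonant+vowel as a prefix.
The other pattern: stems with 2 vowels add -ir.
So wom → wowom.

wowom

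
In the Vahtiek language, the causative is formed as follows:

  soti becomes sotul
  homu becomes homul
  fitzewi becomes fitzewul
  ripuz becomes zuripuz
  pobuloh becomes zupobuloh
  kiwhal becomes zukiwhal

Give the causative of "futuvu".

futuvul

ripuz and homu both have last vowel 'u' yet inflect differently (zuripuz, homul), so the last vowel is not what conditions the rule; whether the stem ends in a vowel or a consonant is.
"futuvu" ends in a vowel. The stems ending in a vowel (homu → homul, fitzewi → fitzewul, soti → sotul) drop the final letter and add -ul.
So futuvu → futuvul.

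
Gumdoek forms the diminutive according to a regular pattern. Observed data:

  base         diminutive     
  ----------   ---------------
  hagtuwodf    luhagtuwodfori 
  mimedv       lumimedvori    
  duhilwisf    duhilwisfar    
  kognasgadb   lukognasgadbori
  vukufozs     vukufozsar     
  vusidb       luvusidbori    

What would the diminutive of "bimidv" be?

lubimidvori

hagtuwodf and duhilwisf both end in -f yet inflect differently (luhagtuwodfori, duhilwisfar), so the final letter is not what conditions the rule; the second-to-last letter is.
"bimidv" has second-to-last letter 'd'. The stems whose second-to-last letter is 'd' (kognasgadb → lukognasgadbori, vusidb → luvusidbori, hagtuwodf → luhagtuwodfori) add lu- … -ori around the stem.
The other pattern: stems whose second-to-last letter is 's' or 'z' add -ar.
So bimidv → lubimidvori.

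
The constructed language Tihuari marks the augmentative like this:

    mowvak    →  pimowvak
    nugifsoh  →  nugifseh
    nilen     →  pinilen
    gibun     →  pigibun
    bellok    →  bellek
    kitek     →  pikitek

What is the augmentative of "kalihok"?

kalihek

"kalihok" has last vowel 'o'. The stems whose last vowel is 'o' (nugifsoh → nugifseh, bellok → bellek) change the last vowel to 'e'.
So kalihok → kalihek.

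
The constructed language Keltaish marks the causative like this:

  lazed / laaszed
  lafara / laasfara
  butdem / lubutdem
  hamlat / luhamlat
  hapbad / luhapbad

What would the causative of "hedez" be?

"hedez" begins with h-. The stems beginning with h- (hamlat → luhamlat, hapbad → luhapbad) add the prefix lu-.
So hedez → luhedez.

luhedez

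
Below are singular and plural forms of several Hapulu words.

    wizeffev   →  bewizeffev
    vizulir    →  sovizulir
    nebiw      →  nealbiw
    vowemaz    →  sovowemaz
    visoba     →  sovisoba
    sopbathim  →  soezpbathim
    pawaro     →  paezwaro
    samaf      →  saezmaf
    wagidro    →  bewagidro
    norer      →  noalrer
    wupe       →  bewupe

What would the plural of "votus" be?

"votus" begins with v-. The stems beginning with v- (visoba → sovisoba, vizulir → sovizulir, vowemaz → sovowemaz) add the prefix so-.
The other patterns: stems beginning with p- or s- insert -ez- after the first vowel; stems beginning with w- add the prefix be-; stems beginning with n- insert -al- after the first vowel.
So votus → sovotus.

sovotus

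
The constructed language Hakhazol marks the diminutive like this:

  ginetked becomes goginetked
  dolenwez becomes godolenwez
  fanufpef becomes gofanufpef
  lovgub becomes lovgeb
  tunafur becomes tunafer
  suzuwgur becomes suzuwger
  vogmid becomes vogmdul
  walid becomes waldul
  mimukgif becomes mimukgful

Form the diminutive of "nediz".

nedzul

"nediz" has last vowel 'i'. The stems whose last vowel is 'i' (vogmid → vogmdul, walid → waldul, mimukgif → mimukgful) delete the last vowel and add -ul.
The other patterns: stems whose last vowel is 'e' add the prefix go-; stems whose last vowel is 'u' change the last vowel to 'e'.
So nediz → nedzul.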